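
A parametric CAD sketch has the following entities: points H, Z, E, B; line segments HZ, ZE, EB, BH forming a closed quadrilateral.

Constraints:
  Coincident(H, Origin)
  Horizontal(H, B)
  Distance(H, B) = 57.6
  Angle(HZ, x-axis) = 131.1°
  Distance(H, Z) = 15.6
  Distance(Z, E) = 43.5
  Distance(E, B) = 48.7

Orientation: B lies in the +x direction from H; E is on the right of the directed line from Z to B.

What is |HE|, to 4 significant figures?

28.01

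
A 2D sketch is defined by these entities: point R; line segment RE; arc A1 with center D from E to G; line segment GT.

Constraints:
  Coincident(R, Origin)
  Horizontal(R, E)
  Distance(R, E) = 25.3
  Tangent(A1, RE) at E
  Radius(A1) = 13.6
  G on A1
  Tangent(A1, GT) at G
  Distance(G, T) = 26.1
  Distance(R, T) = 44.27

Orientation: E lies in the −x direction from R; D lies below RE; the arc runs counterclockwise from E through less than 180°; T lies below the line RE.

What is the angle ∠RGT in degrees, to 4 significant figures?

77.50°

Checks: ∠(DE, ER) = 90.00° ✓; |DG| = 13.60 ✓; ∠(DG, GT) = 90.00° ✓; |GT| = 26.10 ✓; |RT| = 44.27 ✓.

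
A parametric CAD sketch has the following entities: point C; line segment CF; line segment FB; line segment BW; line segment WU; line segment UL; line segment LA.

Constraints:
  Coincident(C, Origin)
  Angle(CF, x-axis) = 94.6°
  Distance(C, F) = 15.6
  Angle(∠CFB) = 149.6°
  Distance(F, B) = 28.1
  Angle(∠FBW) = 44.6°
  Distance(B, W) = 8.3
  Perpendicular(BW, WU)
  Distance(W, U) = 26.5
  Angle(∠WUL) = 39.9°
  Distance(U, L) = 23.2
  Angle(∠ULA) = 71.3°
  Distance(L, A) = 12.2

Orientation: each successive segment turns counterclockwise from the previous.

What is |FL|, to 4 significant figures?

28.79

C is at the origin; CF runs at 94.6° with length 15.6, so F = (-1.251, 15.55). ∠CFB = 149.6° gives FB at 125.0° from the x-axis; with |FB| = 28.1, B = (-17.37, 38.57). ∠FBW = 44.6° gives BW at -99.60° from the x-axis; with |BW| = 8.3, W = (-18.75, 30.38). BW is perpendicular to WU, so WU runs at -9.600°; with |WU| = 26.5, U = (7.376, 25.96). ∠WUL = 39.9° gives UL at 130.5° from the x-axis; with |UL| = 23.2, L = (-7.691, 43.61). Then |FL| = |L − F| = 28.79.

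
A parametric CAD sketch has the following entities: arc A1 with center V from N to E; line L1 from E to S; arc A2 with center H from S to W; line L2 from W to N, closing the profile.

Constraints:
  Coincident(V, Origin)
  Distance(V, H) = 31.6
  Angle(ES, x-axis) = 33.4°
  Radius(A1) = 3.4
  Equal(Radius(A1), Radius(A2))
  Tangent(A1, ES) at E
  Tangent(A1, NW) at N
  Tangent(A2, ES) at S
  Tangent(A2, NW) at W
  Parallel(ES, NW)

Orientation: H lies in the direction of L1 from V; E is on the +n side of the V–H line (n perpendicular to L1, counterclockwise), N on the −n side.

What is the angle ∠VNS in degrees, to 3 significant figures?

77.9°

The slot axis is L1's direction at 33.4°, so u = (cos 33.4°, sin 33.4°) = (0.835, 0.550) and n = (−sin 33.4°, cos 33.4°) = (-0.550, 0.835). V is at the origin and H lies 31.6 along u from V, so H = 31.6·u = (26.4, 17.4). Tangency of A1 to both parallel lines with radius 3.4 puts E and N at V ± 3.4·n: E = (-1.87, 2.84), N = (1.87, -2.84). Equal radii place S and W the same way about H: S = H + 3.4·n = (24.5, 20.2), W = H − 3.4·n = (28.3, 14.6). Then cos ∠VNS = NV·NS / (|NV||NS|), giving 77.9°.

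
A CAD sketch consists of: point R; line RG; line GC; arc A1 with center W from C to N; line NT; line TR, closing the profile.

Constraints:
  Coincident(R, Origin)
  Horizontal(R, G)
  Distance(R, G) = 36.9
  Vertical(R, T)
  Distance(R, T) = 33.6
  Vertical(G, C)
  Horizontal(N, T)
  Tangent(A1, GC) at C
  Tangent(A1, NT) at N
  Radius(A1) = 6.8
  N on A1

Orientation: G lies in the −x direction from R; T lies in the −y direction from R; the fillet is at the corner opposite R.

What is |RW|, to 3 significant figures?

40.3

R is at the origin; R and G share the same y with |RG| = 36.9 and G on the −x side, so G = (-36.9, 0.00). RT is vertical with |RT| = 33.6 and T on the −y side, so T = (0.00, -33.6). The virtual corner opposite R is at (-36.9, -33.6). A1 meets GC tangentially, so WC is at right angles to GC and tangency of A1 to NT means the radius WN is perpendicular to NT, with radius 6.8, so the center W sits 6.8 in from both sides at W = (-30.1, -26.8). Then |RW| = |W − R| = 40.3.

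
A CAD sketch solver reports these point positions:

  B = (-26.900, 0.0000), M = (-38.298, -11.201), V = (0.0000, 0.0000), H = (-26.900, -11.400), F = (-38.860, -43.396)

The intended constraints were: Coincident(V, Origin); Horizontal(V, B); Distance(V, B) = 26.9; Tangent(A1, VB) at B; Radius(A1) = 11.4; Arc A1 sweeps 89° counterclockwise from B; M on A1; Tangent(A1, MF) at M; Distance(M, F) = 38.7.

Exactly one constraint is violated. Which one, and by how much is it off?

Distance(M, F) = 38.7 — off by 6.50.

V = (0.00, 0.00) ✓; V.y = 0.00, B.y = 0.00 ✓; |VB| = 26.90 ✓; ∠(HB, BV) = 90.00° ✓; |HB| = 11.40 ✓; bearing(H→M) − bearing(H→B) = 89.00° ✓; |HM| = 11.40 ✓; ∠(HM, MF) = 90.00° ✓; |MF| = 32.20 ✗.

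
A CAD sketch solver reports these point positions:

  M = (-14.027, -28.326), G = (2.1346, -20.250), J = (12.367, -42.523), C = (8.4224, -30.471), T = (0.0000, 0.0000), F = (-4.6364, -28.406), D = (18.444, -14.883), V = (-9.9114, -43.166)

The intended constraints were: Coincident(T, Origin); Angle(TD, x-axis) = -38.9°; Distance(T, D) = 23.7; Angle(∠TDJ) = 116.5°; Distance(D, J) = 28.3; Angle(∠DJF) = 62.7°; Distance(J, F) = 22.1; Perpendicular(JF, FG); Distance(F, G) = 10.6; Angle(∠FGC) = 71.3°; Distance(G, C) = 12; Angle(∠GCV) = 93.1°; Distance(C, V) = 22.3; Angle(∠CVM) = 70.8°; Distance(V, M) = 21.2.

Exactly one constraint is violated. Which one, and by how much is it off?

Distance(V, M) = 21.2 — off by 5.80.

T = (0.00, 0.00) ✓; TD at -38.90° ✓; |TD| = 23.70 ✓; ∠TDJ = 116.5° ✓; |DJ| = 28.30 ✓; ∠DJF = 62.70° ✓; |JF| = 22.10 ✓; ∠(JF, FG) = 90.00° ✓; |FG| = 10.60 ✓; ∠FGC = 71.30° ✓; |GC| = 12.00 ✓; ∠GCV = 93.10° ✓; |CV| = 22.30 ✓; ∠CVM = 70.80° ✓; |VM| = 15.40 ✗.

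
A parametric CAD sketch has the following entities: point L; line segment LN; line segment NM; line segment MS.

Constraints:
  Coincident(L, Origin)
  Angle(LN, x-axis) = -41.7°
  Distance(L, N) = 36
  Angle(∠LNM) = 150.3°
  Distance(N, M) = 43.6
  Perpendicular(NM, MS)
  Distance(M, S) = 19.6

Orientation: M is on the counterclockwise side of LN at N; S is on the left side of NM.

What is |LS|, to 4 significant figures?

74.89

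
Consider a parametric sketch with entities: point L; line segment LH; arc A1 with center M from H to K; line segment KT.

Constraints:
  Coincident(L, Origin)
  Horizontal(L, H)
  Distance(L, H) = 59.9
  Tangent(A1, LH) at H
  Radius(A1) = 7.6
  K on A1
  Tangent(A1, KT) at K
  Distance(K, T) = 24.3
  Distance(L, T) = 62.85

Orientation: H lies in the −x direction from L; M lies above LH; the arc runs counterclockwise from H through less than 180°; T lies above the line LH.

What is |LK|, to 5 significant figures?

52.938

Checks: ∠(MH, HL) = 90.00° ✓; |MK| = 7.600 ✓; ∠(MK, KT) = 90.00° ✓; |KT| = 24.30 ✓; |LT| = 62.85 ✓.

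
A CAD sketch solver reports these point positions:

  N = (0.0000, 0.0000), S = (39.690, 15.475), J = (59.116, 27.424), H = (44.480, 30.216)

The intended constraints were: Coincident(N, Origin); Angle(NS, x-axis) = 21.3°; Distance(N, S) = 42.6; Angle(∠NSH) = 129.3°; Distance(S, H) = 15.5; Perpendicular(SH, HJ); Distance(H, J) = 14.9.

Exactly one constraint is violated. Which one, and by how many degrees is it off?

Perpendicular(SH, HJ) — off by 7.20°.

N = (0.00, 0.00) ✓; NS at 21.30° ✓; |NS| = 42.60 ✓; ∠NSH = 129.3° ✓; |SH| = 15.50 ✓; ∠(SH, HJ) = 82.80° ✗; |HJ| = 14.90 ✓.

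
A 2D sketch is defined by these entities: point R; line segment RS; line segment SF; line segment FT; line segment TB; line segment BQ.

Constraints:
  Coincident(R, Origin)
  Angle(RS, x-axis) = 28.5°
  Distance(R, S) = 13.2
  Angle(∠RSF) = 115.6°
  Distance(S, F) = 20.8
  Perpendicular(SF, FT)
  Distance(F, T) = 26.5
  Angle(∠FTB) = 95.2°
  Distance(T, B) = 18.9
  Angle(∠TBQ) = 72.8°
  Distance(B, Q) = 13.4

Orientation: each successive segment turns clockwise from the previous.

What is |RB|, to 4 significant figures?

18.03

SF ⟂ FT, so FT runs at -125.9°; with |FT| = 26.5, T = (12.91, -27.36). ∠FTB = 95.2° gives TB at 149.3° from the x-axis; with |TB| = 18.9, B = (-3.341, -17.71). Then |RB| = |B − R| = 18.03.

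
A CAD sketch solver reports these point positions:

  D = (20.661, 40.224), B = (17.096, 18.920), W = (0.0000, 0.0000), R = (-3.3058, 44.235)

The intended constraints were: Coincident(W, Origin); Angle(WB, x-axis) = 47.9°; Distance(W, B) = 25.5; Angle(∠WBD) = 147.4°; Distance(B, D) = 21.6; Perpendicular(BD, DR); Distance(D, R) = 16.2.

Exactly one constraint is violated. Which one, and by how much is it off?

Distance(D, R) = 16.2 — off by 8.10.

W = (0.00, 0.00) ✓; WB at 47.90° ✓; |WB| = 25.50 ✓; ∠WBD = 147.4° ✓; |BD| = 21.60 ✓; ∠(BD, DR) = 90.00° ✓; |DR| = 24.30 ✗.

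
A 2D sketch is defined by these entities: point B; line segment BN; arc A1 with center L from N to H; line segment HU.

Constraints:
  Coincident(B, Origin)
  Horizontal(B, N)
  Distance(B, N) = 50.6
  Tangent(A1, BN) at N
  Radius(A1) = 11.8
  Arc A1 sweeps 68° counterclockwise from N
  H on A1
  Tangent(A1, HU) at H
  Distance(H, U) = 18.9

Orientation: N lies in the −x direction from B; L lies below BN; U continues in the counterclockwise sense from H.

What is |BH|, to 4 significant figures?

61.98

B is at the origin; BN is horizontal with |BN| = 50.6 and N on the −x side, so N = (-50.60, 0.000). Since A1 is tangent to BN there, LN ⟂ BN, so L = N + (0, -11.8) = (-50.60, -11.80). On A1, N sits at bearing 90° from L; a 68° counterclockwise sweep puts H at bearing 158°, so H = L + 11.8·(cos 158°, sin 158°) = (-61.54, -7.380). Then |BH| = |H − B| = 61.98.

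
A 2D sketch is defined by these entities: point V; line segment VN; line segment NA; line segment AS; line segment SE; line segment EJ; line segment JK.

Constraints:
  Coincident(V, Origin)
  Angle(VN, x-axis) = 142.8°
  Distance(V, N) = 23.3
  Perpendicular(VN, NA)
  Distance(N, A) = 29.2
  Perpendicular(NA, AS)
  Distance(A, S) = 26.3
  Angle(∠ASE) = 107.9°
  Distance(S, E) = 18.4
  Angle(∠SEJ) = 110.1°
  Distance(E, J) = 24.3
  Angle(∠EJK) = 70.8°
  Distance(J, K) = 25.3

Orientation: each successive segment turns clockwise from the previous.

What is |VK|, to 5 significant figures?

27.846

V is at the origin; VN runs at 142.8° with length 23.3, so N = (-18.559, 14.087). The perpendicularity gives NA at right angles to VN, so NA runs at 52.800°; with |NA| = 29.2, A = (-0.90485, 37.346). The perpendicularity gives AS at right angles to NA, so AS runs at -37.200°; with |AS| = 26.3, S = (20.044, 21.445). ∠ASE = 107.9° gives SE at -109.30° from the x-axis; with |SE| = 18.4, E = (13.962, 4.0789). ∠SEJ = 110.1° gives EJ at -179.20° from the x-axis; with |EJ| = 24.3, J = (-10.335, 3.7397). ∠EJK = 70.8° gives JK at 71.600° from the x-axis; with |JK| = 25.3, K = (-2.3493, 27.746). Then |VK| = |K − V| = 27.846.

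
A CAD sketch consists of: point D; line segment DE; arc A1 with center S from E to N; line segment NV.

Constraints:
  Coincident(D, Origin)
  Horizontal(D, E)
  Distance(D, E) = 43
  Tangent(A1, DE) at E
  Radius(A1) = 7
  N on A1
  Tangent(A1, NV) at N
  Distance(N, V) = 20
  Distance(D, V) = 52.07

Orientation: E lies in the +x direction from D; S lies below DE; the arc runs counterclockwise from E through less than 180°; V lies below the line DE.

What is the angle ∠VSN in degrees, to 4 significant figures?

70.71°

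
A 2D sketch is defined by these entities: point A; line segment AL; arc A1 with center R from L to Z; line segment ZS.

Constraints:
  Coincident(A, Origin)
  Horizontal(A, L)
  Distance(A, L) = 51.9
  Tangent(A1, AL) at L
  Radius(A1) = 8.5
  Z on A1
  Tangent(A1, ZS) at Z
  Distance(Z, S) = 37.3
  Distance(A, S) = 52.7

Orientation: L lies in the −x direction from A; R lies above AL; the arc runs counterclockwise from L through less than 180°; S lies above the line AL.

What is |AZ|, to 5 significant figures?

44.198

A is at the origin; A and L share the same y with |AL| = 51.9 and L on the −x side, so L = (-51.900, 0.0000). The tangent condition forces RL to be normal to AL, so R = L + (0, 8.5) = (-51.900, 8.5000). Since RZ ⟂ ZS (tangency), |RS| = √(8.5² + 37.3²) = 38.256 regardless of where Z sits on A1. So S lies on both circle(A, 52.7) and circle(R, 38.256); the above-AL intersection is S = (-32.509, 41.478). Z is the foot of the tangent from S: Z = (-43.799, 5.9274).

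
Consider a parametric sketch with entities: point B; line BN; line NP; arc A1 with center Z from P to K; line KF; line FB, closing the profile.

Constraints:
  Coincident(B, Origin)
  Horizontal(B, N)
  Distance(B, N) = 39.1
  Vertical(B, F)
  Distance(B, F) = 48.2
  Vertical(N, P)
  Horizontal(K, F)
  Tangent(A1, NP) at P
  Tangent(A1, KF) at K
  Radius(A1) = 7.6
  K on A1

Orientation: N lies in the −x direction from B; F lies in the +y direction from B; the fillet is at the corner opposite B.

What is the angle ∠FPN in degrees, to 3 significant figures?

101°

The virtual corner opposite B is at (-39.1, 48.2). A1 meets NP tangentially, so ZP is at right angles to NP and A1 meets KF tangentially, so ZK is at right angles to KF, with radius 7.6, so the center Z sits 7.6 in from both sides at Z = (-31.5, 40.6). That places the tangent points at P = (-39.1, 40.6) on NP and K = (-31.5, 48.2) on KF. Then cos ∠FPN = PF·PN / (|PF||PN|), giving 101°.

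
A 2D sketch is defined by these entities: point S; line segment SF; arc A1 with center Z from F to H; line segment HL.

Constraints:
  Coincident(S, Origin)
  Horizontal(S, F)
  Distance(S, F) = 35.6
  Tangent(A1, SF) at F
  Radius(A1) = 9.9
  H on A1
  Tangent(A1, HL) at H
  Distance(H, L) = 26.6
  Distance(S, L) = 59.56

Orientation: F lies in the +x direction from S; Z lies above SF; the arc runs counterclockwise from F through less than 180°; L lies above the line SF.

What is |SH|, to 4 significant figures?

46.35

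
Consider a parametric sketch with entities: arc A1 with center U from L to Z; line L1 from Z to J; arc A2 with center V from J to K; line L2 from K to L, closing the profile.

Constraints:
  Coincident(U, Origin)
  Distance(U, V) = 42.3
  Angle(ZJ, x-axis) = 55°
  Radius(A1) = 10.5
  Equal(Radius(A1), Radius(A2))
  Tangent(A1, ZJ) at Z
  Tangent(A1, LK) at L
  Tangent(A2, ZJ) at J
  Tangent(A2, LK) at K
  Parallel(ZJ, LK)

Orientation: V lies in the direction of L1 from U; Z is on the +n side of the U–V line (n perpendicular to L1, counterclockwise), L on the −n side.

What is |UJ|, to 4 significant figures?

43.58

The slot axis is L1's direction at 55.0°, so u = (cos 55.0°, sin 55.0°) = (0.5736, 0.8192) and n = (−sin 55.0°, cos 55.0°) = (-0.8192, 0.5736). U is at the origin and V lies 42.3 along u from U, so V = 42.3·u = (24.26, 34.65). Tangency of A1 to both parallel lines with radius 10.5 puts Z and L at U ± 10.5·n: Z = (-8.601, 6.023), L = (8.601, -6.023). Equal radii place J and K the same way about V: J = V + 10.5·n = (15.66, 40.67), K = V − 10.5·n = (32.86, 28.63). Then |UJ| = |J − U| = 43.58.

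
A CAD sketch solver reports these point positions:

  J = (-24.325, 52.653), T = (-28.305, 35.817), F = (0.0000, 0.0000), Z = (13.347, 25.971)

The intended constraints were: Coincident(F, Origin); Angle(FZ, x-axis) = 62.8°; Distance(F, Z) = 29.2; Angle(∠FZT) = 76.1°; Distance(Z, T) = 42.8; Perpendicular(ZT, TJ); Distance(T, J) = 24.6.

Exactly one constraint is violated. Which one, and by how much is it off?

Distance(T, J) = 24.6 — off by 7.30.

F = (0.00, 0.00) ✓; FZ at 62.80° ✓; |FZ| = 29.20 ✓; ∠FZT = 76.10° ✓; |ZT| = 42.80 ✓; ∠(ZT, TJ) = 90.00° ✓; |TJ| = 17.30 ✗.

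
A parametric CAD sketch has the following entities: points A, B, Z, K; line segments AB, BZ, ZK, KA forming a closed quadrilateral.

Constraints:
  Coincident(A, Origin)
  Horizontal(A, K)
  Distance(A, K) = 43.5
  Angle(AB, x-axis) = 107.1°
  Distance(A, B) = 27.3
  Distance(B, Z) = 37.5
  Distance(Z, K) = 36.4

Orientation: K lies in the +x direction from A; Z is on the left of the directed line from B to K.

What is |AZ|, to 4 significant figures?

44.00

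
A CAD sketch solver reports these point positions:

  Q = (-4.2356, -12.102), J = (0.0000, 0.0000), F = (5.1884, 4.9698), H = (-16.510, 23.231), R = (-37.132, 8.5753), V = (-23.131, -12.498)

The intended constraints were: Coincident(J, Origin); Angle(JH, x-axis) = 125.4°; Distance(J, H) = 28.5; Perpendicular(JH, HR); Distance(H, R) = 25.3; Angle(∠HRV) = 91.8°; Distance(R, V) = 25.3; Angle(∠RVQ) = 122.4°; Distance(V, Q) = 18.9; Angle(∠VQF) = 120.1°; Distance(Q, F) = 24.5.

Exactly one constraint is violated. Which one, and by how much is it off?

Distance(Q, F) = 24.5 — off by 5.00.

J = (0.00, 0.00) ✓; JH at 125.4° ✓; |JH| = 28.50 ✓; ∠(JH, HR) = 90.00° ✓; |HR| = 25.30 ✓; ∠HRV = 91.80° ✓; |RV| = 25.30 ✓; ∠RVQ = 122.4° ✓; |VQ| = 18.90 ✓; ∠VQF = 120.1° ✓; |QF| = 19.50 ✗.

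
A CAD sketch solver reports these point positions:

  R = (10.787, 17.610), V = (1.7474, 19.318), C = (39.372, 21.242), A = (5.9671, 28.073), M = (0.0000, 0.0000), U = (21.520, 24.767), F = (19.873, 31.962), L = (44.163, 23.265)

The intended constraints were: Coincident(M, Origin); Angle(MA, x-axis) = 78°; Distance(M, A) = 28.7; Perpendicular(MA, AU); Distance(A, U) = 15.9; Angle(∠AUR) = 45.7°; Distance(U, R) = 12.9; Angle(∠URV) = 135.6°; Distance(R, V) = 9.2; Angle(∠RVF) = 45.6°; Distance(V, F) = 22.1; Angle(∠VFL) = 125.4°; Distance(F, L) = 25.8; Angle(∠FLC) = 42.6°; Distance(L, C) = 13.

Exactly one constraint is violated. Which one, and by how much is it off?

Distance(L, C) = 13 — off by 7.80.

M = (0.00, 0.00) ✓; MA at 78.00° ✓; |MA| = 28.70 ✓; ∠(MA, AU) = 90.00° ✓; |AU| = 15.90 ✓; ∠AUR = 45.70° ✓; |UR| = 12.90 ✓; ∠URV = 135.6° ✓; |RV| = 9.200 ✓; ∠RVF = 45.60° ✓; |VF| = 22.10 ✓; ∠VFL = 125.4° ✓; |FL| = 25.80 ✓; ∠FLC = 42.59° ✓; |LC| = 5.201 ✗.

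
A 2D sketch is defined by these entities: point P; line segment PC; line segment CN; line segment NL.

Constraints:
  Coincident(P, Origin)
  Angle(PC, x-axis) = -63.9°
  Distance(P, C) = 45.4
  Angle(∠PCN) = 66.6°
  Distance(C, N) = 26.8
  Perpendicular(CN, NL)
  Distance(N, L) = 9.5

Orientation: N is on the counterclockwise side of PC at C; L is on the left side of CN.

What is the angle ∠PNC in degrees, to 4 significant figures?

78.11°

P is at the origin; PC runs at -63.9° with length 45.4, so C = 45.4·(cos -63.9°, sin -63.9°) = (19.97, -40.77). ∠PCN = 66.6°, so CN runs at -63.9° + (180° − 66.6°) = 49.50° from the x-axis; with |CN| = 26.8, N = C + 26.8·(cos 49.50°, sin 49.50°) = (37.38, -20.39). Then cos ∠PNC = NP·NC / (|NP||NC|), giving 78.11°.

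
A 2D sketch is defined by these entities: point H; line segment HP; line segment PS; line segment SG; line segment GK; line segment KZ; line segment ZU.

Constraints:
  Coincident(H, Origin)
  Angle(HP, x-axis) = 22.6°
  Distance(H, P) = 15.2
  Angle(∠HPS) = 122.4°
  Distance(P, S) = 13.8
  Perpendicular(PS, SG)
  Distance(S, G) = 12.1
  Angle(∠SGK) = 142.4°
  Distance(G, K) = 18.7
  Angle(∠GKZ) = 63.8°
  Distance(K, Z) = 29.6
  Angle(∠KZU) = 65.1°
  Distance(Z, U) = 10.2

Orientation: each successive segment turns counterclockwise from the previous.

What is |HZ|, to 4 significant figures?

12.73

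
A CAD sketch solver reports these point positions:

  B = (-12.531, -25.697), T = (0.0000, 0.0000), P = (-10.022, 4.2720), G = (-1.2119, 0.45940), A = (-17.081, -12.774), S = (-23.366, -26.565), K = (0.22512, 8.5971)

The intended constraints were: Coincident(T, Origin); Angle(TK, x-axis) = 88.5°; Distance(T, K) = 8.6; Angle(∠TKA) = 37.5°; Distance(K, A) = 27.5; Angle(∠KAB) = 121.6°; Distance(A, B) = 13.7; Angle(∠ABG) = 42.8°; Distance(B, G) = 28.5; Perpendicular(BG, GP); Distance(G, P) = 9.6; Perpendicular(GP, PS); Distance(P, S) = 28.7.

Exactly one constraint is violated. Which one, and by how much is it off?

Distance(P, S) = 28.7 — off by 4.90.

T = (0.00, 0.00) ✓; TK at 88.50° ✓; |TK| = 8.600 ✓; ∠TKA = 37.50° ✓; |KA| = 27.50 ✓; ∠KAB = 121.6° ✓; |AB| = 13.70 ✓; ∠ABG = 42.80° ✓; |BG| = 28.50 ✓; ∠(BG, GP) = 90.00° ✓; |GP| = 9.600 ✓; ∠(GP, PS) = 90.00° ✓; |PS| = 33.60 ✗.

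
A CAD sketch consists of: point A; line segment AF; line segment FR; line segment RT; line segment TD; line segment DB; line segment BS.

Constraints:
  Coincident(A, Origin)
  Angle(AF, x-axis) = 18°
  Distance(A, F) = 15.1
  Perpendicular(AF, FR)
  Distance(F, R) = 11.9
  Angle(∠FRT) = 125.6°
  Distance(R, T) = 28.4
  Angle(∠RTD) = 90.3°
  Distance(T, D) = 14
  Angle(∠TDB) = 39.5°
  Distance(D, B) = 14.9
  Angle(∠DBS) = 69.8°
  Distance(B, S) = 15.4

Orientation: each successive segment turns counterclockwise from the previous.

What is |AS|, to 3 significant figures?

35.1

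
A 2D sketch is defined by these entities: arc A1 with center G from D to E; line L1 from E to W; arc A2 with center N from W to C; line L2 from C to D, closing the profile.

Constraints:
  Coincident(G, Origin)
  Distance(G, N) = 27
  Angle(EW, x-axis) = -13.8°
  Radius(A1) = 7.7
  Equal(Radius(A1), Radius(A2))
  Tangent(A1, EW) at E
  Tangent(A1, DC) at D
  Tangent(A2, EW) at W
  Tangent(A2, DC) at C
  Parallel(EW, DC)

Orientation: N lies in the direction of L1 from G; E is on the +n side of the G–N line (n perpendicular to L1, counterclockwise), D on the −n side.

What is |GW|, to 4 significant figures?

28.08

The slot axis is L1's direction at -13.8°, so u = (cos -13.8°, sin -13.8°) = (0.9711, -0.2385) and n = (−sin -13.8°, cos -13.8°) = (0.2385, 0.9711). G is at the origin and N lies 27.0 along u from G, so N = 27.0·u = (26.22, -6.440). Tangency of A1 to both parallel lines with radius 7.7 puts E and D at G ± 7.7·n: E = (1.837, 7.478), D = (-1.837, -7.478). Equal radii place W and C the same way about N: W = N + 7.7·n = (28.06, 1.037), C = N − 7.7·n = (24.38, -13.92). Then |GW| = |W − G| = 28.08.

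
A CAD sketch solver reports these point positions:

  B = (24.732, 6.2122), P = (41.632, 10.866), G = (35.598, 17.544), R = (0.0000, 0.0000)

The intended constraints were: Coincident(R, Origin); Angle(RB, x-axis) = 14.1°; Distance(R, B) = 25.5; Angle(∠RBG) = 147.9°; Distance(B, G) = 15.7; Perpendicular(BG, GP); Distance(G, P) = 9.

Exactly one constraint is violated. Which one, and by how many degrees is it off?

Perpendicular(BG, GP) — off by 4.10°.

R = (0.00, 0.00) ✓; RB at 14.10° ✓; |RB| = 25.50 ✓; ∠RBG = 147.9° ✓; |BG| = 15.70 ✓; ∠(BG, GP) = 94.10° ✗; |GP| = 9.000 ✓.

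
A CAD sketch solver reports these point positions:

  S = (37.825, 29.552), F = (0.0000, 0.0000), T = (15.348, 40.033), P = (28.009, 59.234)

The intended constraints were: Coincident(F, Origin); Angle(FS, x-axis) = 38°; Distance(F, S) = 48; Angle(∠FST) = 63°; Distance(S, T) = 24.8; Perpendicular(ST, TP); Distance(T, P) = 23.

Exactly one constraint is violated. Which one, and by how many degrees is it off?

Perpendicular(ST, TP) — off by 8.40°.

F = (0.00, 0.00) ✓; FS at 38.00° ✓; |FS| = 48.00 ✓; ∠FST = 63.00° ✓; |ST| = 24.80 ✓; ∠(ST, TP) = 98.40° ✗; |TP| = 23.00 ✓.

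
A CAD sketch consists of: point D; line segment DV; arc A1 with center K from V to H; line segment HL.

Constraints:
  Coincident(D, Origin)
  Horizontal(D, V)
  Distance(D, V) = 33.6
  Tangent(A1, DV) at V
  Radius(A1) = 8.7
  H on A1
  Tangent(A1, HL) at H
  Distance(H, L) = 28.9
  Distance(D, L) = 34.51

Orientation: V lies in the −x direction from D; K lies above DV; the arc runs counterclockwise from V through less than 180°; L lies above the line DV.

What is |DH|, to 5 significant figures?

26.165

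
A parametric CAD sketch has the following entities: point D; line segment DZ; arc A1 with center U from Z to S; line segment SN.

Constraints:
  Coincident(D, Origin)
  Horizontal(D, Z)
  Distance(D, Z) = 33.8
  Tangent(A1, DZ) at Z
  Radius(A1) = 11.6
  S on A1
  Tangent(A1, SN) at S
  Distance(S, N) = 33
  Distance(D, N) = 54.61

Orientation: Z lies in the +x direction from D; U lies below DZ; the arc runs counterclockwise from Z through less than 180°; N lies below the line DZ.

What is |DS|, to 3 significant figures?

26.4

Checks: |US| = 11.60 ✓; ∠(US, SN) = 90.00° ✓; |SN| = 33.00 ✓; |DN| = 54.61 ✓.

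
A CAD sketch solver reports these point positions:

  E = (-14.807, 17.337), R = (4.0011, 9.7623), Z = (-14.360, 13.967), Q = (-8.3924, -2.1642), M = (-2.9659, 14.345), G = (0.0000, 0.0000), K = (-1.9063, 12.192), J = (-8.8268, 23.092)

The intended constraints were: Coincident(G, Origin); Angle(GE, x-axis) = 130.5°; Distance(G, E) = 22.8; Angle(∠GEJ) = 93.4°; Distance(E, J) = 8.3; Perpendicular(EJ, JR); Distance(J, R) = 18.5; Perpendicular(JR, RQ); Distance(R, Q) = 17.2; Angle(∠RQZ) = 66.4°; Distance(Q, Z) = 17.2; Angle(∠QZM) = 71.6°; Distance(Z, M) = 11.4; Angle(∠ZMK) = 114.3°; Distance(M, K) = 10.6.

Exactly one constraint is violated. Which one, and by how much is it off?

Distance(M, K) = 10.6 — off by 8.20.

G = (0.00, 0.00) ✓; GE at 130.5° ✓; |GE| = 22.80 ✓; ∠GEJ = 93.40° ✓; |EJ| = 8.300 ✓; ∠(EJ, JR) = 90.00° ✓; |JR| = 18.50 ✓; ∠(JR, RQ) = 90.00° ✓; |RQ| = 17.20 ✓; ∠RQZ = 66.40° ✓; |QZ| = 17.20 ✓; ∠QZM = 71.60° ✓; |ZM| = 11.40 ✓; ∠ZMK = 114.3° ✓; |MK| = 2.400 ✗.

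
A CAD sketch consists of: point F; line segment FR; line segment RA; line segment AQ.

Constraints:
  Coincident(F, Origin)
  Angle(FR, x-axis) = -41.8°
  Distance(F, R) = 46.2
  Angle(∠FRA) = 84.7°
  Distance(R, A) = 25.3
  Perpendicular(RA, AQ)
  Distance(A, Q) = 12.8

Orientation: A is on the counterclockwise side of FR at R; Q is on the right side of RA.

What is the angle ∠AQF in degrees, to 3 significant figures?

19.7°

F is at the origin; FR runs at -41.8° with length 46.2, so R = 46.2·(cos -41.8°, sin -41.8°) = (34.4, -30.8). ∠FRA = 84.7°, so RA runs at -41.8° + (180° − 84.7°) = 53.5° from the x-axis; with |RA| = 25.3, A = R + 25.3·(cos 53.5°, sin 53.5°) = (49.5, -10.5). RA ⟂ AQ; with |AQ| = 12.8 on the right of RA, Q = A + 12.8·(0.804, -0.595) = (59.8, -18.1). Then cos ∠AQF = QA·QF / (|QA||QF|), giving 19.7°.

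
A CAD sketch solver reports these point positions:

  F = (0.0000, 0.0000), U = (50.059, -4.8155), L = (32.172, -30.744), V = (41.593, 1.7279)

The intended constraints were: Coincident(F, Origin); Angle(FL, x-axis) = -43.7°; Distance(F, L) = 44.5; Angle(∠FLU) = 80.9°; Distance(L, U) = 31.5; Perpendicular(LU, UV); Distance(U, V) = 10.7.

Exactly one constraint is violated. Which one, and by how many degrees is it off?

Perpendicular(LU, UV) — off by 3.10°.

F = (0.00, 0.00) ✓; FL at -43.70° ✓; |FL| = 44.50 ✓; ∠FLU = 80.90° ✓; |LU| = 31.50 ✓; ∠(LU, UV) = 86.90° ✗; |UV| = 10.70 ✓.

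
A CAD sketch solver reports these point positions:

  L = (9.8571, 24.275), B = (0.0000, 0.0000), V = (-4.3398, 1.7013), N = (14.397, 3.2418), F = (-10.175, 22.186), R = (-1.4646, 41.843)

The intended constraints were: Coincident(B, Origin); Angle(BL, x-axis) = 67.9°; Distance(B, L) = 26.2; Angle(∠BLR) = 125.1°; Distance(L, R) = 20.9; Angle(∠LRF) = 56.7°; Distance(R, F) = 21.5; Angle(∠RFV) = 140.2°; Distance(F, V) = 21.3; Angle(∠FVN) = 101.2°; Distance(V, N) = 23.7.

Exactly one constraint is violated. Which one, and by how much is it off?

Distance(V, N) = 23.7 — off by 4.90.

B = (0.00, 0.00) ✓; BL at 67.90° ✓; |BL| = 26.20 ✓; ∠BLR = 125.1° ✓; |LR| = 20.90 ✓; ∠LRF = 56.70° ✓; |RF| = 21.50 ✓; ∠RFV = 140.2° ✓; |FV| = 21.30 ✓; ∠FVN = 101.2° ✓; |VN| = 18.80 ✗.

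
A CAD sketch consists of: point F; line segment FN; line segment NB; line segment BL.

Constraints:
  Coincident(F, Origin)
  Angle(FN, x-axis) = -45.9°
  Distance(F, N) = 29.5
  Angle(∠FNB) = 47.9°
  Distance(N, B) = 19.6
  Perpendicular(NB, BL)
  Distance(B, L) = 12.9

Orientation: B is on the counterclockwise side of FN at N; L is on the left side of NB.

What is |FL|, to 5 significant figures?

8.9900

F is at the origin; FN runs at -45.9° with length 29.5, so N = 29.5·(cos -45.9°, sin -45.9°) = (20.529, -21.185). ∠FNB = 47.9°, so NB runs at -45.9° + (180° − 47.9°) = 86.200° from the x-axis; with |NB| = 19.6, B = N + 19.6·(cos 86.200°, sin 86.200°) = (21.828, -1.6278). NB ⟂ BL; with |BL| = 12.9 on the left of NB, L = B + 12.9·(-0.99780, 0.066274) = (8.9568, -0.77288). Then |FL| = |L − F| = 8.9900.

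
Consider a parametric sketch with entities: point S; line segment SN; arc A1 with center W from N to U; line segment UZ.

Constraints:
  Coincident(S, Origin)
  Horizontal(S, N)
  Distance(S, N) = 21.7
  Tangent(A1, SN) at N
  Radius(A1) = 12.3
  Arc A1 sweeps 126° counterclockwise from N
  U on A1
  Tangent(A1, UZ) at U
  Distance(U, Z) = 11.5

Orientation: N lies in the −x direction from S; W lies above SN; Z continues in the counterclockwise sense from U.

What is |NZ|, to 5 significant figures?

29.010

S is at the origin; S and N share the same y with |SN| = 21.7 and N on the −x side, so N = (-21.700, 0.0000). Since A1 is tangent to SN there, WN ⟂ SN, so W = N + (0, 12.3) = (-21.700, 12.300). On A1, N sits at bearing -90° from W; a 126° counterclockwise sweep puts U at bearing 36°, so U = W + 12.3·(cos 36°, sin 36°) = (-11.749, 19.530). A1 meets UZ tangentially, so WU is at right angles to UZ, so UZ runs along (−sin 36°, cos 36°); with |UZ| = 11.5, Z = (-18.509, 28.833). Then |NZ| = |Z − N| = 29.010.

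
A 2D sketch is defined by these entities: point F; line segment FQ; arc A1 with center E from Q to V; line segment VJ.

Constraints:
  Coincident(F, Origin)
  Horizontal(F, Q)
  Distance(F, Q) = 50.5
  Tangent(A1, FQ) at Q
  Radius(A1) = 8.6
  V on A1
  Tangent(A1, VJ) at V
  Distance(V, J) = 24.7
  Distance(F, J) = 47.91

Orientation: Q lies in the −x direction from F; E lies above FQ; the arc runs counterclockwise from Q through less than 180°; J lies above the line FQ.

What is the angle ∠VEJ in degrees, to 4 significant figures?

70.80°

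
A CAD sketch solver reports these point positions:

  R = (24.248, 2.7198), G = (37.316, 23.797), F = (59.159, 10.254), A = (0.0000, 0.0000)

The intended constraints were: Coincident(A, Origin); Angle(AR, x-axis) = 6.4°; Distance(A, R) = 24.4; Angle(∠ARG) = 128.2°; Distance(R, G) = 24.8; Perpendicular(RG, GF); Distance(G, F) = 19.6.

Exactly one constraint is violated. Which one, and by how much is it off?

Distance(G, F) = 19.6 — off by 6.10.

A = (0.00, 0.00) ✓; AR at 6.400° ✓; |AR| = 24.40 ✓; ∠ARG = 128.2° ✓; |RG| = 24.80 ✓; ∠(RG, GF) = 90.00° ✓; |GF| = 25.70 ✗.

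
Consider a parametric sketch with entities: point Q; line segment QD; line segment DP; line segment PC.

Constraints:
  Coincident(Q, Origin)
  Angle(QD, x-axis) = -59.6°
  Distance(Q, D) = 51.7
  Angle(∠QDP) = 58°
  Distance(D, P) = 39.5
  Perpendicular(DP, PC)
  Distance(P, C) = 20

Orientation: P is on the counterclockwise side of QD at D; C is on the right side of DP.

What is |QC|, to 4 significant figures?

64.98

Q is at the origin; QD runs at -59.6° with length 51.7, so D = 51.7·(cos -59.6°, sin -59.6°) = (26.16, -44.59). ∠QDP = 58.0°, so DP runs at -59.6° + (180° − 58.0°) = 62.40° from the x-axis; with |DP| = 39.5, P = D + 39.5·(cos 62.40°, sin 62.40°) = (44.46, -9.587). DP is perpendicular to PC; with |PC| = 20.0 on the right of DP, C = P + 20.0·(0.8862, -0.4633) = (62.19, -18.85). Then |QC| = |C − Q| = 64.98.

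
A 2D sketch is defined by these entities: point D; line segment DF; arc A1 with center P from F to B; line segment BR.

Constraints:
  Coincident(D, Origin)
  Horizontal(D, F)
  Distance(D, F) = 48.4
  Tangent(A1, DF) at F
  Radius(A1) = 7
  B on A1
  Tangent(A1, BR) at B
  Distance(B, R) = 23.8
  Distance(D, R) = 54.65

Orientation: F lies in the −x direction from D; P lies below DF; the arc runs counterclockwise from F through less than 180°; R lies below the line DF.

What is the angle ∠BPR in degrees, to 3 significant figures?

73.6°

Checks: |PF| = 7.000 ✓; |PB| = 7.000 ✓; ∠(PB, BR) = 90.00° ✓; |BR| = 23.80 ✓; |DR| = 54.65 ✓.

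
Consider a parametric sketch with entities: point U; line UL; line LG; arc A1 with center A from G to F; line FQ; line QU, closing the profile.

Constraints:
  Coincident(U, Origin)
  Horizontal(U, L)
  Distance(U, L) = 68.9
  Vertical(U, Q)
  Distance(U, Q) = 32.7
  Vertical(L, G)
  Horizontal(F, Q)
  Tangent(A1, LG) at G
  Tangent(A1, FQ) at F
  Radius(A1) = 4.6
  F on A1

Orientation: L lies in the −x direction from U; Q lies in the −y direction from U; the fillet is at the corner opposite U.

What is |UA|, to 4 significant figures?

70.17

UQ is vertical with |UQ| = 32.7 and Q on the −y side, so Q = (0.000, -32.70). The virtual corner opposite U is at (-68.90, -32.70). Tangency of A1 to LG means the radius AG is perpendicular to LG and A1 meets FQ tangentially, so AF is at right angles to FQ, with radius 4.6, so the center A sits 4.6 in from both sides at A = (-64.30, -28.10). Then |UA| = |A − U| = 70.17.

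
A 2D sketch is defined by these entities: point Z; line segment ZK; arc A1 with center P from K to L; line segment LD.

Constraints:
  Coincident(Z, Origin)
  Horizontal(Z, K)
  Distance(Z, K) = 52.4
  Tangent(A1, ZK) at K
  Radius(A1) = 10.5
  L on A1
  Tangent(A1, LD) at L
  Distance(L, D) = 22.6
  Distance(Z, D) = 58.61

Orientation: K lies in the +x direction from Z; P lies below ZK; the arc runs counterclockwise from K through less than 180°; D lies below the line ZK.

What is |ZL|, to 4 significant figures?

44.06

Checks: |ZK| = 52.40 ✓; |PL| = 10.50 ✓; ∠(PL, LD) = 90.00° ✓; |LD| = 22.60 ✓; |ZD| = 58.61 ✓.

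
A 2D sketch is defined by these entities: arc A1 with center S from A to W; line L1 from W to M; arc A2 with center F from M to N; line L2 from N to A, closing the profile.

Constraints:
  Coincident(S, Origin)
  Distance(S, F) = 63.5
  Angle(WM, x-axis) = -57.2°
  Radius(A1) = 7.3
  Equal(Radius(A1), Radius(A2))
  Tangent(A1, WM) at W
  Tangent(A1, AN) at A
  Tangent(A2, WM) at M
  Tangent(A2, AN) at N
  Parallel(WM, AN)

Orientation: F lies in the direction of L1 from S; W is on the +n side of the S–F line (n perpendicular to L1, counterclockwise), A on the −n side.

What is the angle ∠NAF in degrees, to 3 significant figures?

6.56°

The slot axis is L1's direction at -57.2°, so u = (cos -57.2°, sin -57.2°) = (0.542, -0.841) and n = (−sin -57.2°, cos -57.2°) = (0.841, 0.542). S is at the origin and F lies 63.5 along u from S, so F = 63.5·u = (34.4, -53.4). Tangency of A1 to both parallel lines with radius 7.3 puts W and A at S ± 7.3·n: W = (6.14, 3.95), A = (-6.14, -3.95). Equal radii place M and N the same way about F: M = F + 7.3·n = (40.5, -49.4), N = F − 7.3·n = (28.3, -57.3). Then cos ∠NAF = AN·AF / (|AN||AF|), giving 6.56°.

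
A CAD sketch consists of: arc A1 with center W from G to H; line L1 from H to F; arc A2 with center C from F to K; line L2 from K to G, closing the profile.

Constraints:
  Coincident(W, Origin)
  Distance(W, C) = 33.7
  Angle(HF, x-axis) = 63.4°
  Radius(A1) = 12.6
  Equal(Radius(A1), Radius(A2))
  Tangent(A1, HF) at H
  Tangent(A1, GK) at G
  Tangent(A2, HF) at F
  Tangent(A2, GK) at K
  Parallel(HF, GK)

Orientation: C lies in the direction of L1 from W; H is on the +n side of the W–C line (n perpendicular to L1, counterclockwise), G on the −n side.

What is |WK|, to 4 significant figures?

35.98

Tangency of A1 to both parallel lines with radius 12.6 puts H and G at W ± 12.6·n: H = (-11.27, 5.642), G = (11.27, -5.642). Equal radii place F and K the same way about C: F = C + 12.6·n = (3.823, 35.77), K = C − 12.6·n = (26.36, 24.49). Then |WK| = |K − W| = 35.98.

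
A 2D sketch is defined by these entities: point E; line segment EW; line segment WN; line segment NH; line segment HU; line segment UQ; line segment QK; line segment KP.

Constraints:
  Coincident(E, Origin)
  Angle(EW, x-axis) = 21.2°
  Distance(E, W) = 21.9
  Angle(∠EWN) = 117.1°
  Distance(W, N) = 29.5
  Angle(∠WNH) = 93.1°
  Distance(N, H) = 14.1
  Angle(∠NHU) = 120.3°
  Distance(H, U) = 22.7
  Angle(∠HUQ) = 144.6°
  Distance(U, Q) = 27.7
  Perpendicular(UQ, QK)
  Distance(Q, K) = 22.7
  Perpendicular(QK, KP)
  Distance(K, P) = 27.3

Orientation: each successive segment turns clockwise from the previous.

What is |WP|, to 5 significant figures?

12.329

E is at the origin; EW runs at 21.2° with length 21.9, so W = (20.418, 7.9196). ∠EWN = 117.1° gives WN at -41.700° from the x-axis; with |WN| = 29.5, N = (42.444, -11.705). ∠WNH = 93.1° gives NH at -128.60° from the x-axis; with |NH| = 14.1, H = (33.647, -22.724). ∠NHU = 120.3° gives HU at 171.70° from the x-axis; with |HU| = 22.7, U = (11.185, -19.447). ∠HUQ = 144.6° gives UQ at 136.30° from the x-axis; with |UQ| = 27.7, Q = (-8.8414, -0.30983). UQ is perpendicular to QK, so QK runs at 46.300°; with |QK| = 22.7, K = (6.8416, 16.102). QK is perpendicular to KP, so KP runs at -43.700°; with |KP| = 27.3, P = (26.579, -2.7596). Then |WP| = |P − W| = 12.329.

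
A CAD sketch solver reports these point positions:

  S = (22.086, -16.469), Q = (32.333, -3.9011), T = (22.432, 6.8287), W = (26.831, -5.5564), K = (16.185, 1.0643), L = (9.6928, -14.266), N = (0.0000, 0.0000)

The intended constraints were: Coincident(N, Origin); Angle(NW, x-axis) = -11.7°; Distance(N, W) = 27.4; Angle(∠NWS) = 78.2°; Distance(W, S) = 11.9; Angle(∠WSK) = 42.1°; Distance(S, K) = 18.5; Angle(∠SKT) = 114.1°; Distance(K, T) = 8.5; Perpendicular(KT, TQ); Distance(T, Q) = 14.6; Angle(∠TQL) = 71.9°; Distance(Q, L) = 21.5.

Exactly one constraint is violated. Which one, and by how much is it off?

Distance(Q, L) = 21.5 — off by 3.40.

N = (0.00, 0.00) ✓; NW at -11.70° ✓; |NW| = 27.40 ✓; ∠NWS = 78.20° ✓; |WS| = 11.90 ✓; ∠WSK = 42.10° ✓; |SK| = 18.50 ✓; ∠SKT = 114.1° ✓; |KT| = 8.500 ✓; ∠(KT, TQ) = 90.00° ✓; |TQ| = 14.60 ✓; ∠TQL = 71.90° ✓; |QL| = 24.90 ✗.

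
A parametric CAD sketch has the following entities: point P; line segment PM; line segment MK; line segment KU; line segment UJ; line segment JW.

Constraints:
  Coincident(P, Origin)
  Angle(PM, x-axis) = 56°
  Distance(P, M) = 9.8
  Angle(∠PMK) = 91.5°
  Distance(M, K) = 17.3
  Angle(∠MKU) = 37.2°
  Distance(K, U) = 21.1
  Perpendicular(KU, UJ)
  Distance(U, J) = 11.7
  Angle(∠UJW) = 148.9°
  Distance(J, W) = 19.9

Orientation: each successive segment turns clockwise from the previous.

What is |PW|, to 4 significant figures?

27.47

KU is perpendicular to UJ, so UJ runs at 94.70°; with |UJ| = 11.7, J = (-1.917, 8.761). ∠UJW = 148.9° gives JW at 63.60° from the x-axis; with |JW| = 19.9, W = (6.931, 26.59). Then |PW| = |W − P| = 27.47.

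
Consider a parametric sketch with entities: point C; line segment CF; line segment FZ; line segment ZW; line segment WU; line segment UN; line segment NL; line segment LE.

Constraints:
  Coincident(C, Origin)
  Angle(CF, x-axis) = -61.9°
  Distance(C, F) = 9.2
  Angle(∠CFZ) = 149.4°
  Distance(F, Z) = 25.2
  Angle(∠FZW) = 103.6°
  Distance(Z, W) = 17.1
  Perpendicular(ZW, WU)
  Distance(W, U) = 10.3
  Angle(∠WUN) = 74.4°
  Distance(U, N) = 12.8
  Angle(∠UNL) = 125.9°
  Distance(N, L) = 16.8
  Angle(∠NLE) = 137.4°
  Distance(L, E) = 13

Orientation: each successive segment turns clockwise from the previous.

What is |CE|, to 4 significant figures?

54.68

∠UNL = 125.9° gives NL at -58.60° from the x-axis; with |NL| = 16.8, L = (5.985, -41.82). ∠NLE = 137.4° gives LE at -101.2° from the x-axis; with |LE| = 13.0, E = (3.459, -54.57). Then |CE| = |E − C| = 54.68.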